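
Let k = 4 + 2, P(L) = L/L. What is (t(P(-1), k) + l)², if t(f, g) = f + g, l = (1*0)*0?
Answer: 49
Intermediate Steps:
P(L) = 1
l = 0 (l = 0*0 = 0)
k = 6
(t(P(-1), k) + l)² = ((1 + 6) + 0)² = (7 + 0)² = 7² = 49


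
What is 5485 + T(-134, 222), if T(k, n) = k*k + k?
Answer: 23307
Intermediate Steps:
T(k, n) = k + k² (T(k, n) = k² + k = k + k²)
5485 + T(-134, 222) = 5485 - 134*(1 - 134) = 5485 - 134*(-133) = 5485 + 17822 = 23307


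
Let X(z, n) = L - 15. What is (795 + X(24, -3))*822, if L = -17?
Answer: 627186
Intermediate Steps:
X(z, n) = -32 (X(z, n) = -17 - 15 = -32)
(795 + X(24, -3))*822 = (795 - 32)*822 = 763*822 = 627186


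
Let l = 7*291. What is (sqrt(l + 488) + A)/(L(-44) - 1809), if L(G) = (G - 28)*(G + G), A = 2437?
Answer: 2437/4527 + 5*sqrt(101)/4527 ≈ 0.54943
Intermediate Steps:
l = 2037
L(G) = 2*G*(-28 + G) (L(G) = (-28 + G)*(2*G) = 2*G*(-28 + G))
(sqrt(l + 488) + A)/(L(-44) - 1809) = (sqrt(2037 + 488) + 2437)/(2*(-44)*(-28 - 44) - 1809) = (sqrt(2525) + 2437)/(2*(-44)*(-72) - 1809) = (5*sqrt(101) + 2437)/(6336 - 1809) = (2437 + 5*sqrt(101))/4527 = (2437 + 5*sqrt(101))*(1/4527) = 2437/4527 + 5*sqrt(101)/4527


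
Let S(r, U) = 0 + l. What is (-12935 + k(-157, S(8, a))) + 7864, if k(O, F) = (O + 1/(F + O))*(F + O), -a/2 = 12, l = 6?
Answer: 18637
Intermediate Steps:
a = -24 (a = -2*12 = -24)
S(r, U) = 6 (S(r, U) = 0 + 6 = 6)
k(O, F) = (F + O)*(O + 1/(F + O))
(-12935 + k(-157, S(8, a))) + 7864 = (-12935 + (1 + (-157)**2 + 6*(-157))) + 7864 = (-12935 + (1 + 24649 - 942)) + 7864 = (-12935 + 23708) + 7864 = 10773 + 7864 = 18637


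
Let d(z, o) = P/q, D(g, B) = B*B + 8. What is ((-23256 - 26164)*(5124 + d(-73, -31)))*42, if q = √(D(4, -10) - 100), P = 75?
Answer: -10635579360 - 38918250*√2 ≈ -1.0691e+10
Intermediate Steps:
D(g, B) = 8 + B² (D(g, B) = B² + 8 = 8 + B²)
q = 2*√2 (q = √((8 + (-10)²) - 100) = √((8 + 100) - 100) = √(108 - 100) = √8 = 2*√2 ≈ 2.8284)
d(z, o) = 75*√2/4 (d(z, o) = 75/((2*√2)) = 75*(√2/4) = 75*√2/4)
((-23256 - 26164)*(5124 + d(-73, -31)))*42 = ((-23256 - 26164)*(5124 + 75*√2/4))*42 = -49420*(5124 + 75*√2/4)*42 = (-253228080 - 926625*√2)*42 = -10635579360 - 38918250*√2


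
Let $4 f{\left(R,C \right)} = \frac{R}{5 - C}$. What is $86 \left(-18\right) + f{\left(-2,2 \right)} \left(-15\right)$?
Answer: $- \frac{3091}{2} \approx -1545.5$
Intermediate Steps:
$f{\left(R,C \right)} = \frac{R}{4 \left(5 - C\right)}$ ($f{\left(R,C \right)} = \frac{R \frac{1}{5 - C}}{4} = \frac{R}{4 \left(5 - C\right)}$)
$86 \left(-18\right) + f{\left(-2,2 \right)} \left(-15\right) = 86 \left(-18\right) + \left(-1\right) \left(-2\right) \frac{1}{-20 + 4 \cdot 2} \left(-15\right) = -1548 + \left(-1\right) \left(-2\right) \frac{1}{-20 + 8} \left(-15\right) = -1548 + \left(-1\right) \left(-2\right) \frac{1}{-12} \left(-15\right) = -1548 + \left(-1\right) \left(-2\right) \left(- \frac{1}{12}\right) \left(-15\right) = -1548 - - \frac{5}{2} = -1548 + \frac{5}{2} = - \frac{3091}{2}$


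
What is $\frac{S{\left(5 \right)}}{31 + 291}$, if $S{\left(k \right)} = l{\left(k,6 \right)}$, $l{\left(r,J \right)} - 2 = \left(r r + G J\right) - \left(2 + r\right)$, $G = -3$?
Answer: $\frac{1}{161} \approx 0.0062112$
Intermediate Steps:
$l{\left(r,J \right)} = r^{2} - r - 3 J$ ($l{\left(r,J \right)} = 2 - \left(2 + r + 3 J - r r\right) = 2 - \left(2 + r - r^{2} + 3 J\right) = r^{2} - r - 3 J$)
$S{\left(k \right)} = -18 + k^{2} - k$ ($S{\left(k \right)} = k^{2} - k - 18 = -18 + k^{2} - k$)
$\frac{S{\left(5 \right)}}{31 + 291} = \frac{-18 + 5^{2} - 5}{31 + 291} = \frac{-18 + 25 - 5}{322} = \frac{1}{322} \cdot 2 = \frac{1}{161}$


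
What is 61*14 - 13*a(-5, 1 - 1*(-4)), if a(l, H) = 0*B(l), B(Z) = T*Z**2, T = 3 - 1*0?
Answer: 854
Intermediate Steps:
T = 3 (T = 3 + 0 = 3)
B(Z) = 3*Z**2
a(l, H) = 0 (a(l, H) = 0*(3*l**2) = 0)
61*14 - 13*a(-5, 1 - 1*(-4)) = 61*14 - 13*0 = 854 + 0 = 854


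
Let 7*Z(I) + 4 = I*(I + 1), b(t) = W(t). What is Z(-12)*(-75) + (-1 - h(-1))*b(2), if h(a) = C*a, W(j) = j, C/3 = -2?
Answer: -9698/7 ≈ -1385.4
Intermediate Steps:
C = -6 (C = 3*(-2) = -6)
b(t) = t
h(a) = -6*a
Z(I) = -4/7 + I*(1 + I)/7 (Z(I) = -4/7 + (I*(I + 1))/7 = -4/7 + (I*(1 + I))/7 = -4/7 + I*(1 + I)/7)
Z(-12)*(-75) + (-1 - h(-1))*b(2) = (-4/7 + (⅐)*(-12) + (⅐)*(-12)²)*(-75) + (-1 - (-6)*(-1))*2 = (-4/7 - 12/7 + (⅐)*144)*(-75) + (-1 - 1*6)*2 = (-4/7 - 12/7 + 144/7)*(-75) + (-1 - 6)*2 = (128/7)*(-75) - 7*2 = -9600/7 - 14 = -9698/7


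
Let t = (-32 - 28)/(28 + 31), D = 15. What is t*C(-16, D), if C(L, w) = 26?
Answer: -1560/59 ≈ -26.441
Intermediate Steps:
t = -60/59 ≈ -1.0169
t*C(-16, D) = -60/59*26 = -1560/59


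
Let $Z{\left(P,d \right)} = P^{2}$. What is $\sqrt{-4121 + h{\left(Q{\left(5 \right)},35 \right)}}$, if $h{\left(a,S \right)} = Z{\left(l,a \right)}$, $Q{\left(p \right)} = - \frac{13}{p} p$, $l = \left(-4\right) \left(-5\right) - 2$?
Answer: $i \sqrt{3797} \approx 61.62 i$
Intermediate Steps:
$l = 18$ ($l = 20 - 2 = 18$)
$Q{\left(p \right)} = -13$
$h{\left(a,S \right)} = 324$ ($h{\left(a,S \right)} = 18^{2} = 324$)
$\sqrt{-4121 + h{\left(Q{\left(5 \right)},35 \right)}} = \sqrt{-4121 + 324} = \sqrt{-3797} = i \sqrt{3797}$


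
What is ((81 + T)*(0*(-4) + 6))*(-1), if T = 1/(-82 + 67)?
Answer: -2428/5 ≈ -485.60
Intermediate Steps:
T = -1/15 (T = 1/(-15) = -1/15 ≈ -0.066667)
((81 + T)*(0*(-4) + 6))*(-1) = ((81 - 1/15)*(0*(-4) + 6))*(-1) = (1214*(0 + 6)/15)*(-1) = ((1214/15)*6)*(-1) = (2428/5)*(-1) = -2428/5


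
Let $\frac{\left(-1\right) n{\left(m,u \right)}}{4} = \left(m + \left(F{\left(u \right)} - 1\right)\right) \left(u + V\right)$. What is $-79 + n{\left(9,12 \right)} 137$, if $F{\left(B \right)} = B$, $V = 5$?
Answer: $-186399$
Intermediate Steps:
$n{\left(m,u \right)} = - 4 \left(5 + u\right) \left(-1 + m + u\right)$ ($n{\left(m,u \right)} = - 4 \left(m + \left(u - 1\right)\right) \left(u + 5\right) = - 4 \left(m + \left(u - 1\right)\right) \left(5 + u\right) = - 4 \left(m + \left(-1 + u\right)\right) \left(5 + u\right) = - 4 \left(-1 + m + u\right) \left(5 + u\right) = - 4 \left(5 + u\right) \left(-1 + m + u\right)$)
$-79 + n{\left(9,12 \right)} 137 = -79 + \left(20 - 180 - 192 - 4 \cdot 12^{2} - 36 \cdot 12\right) 137 = -79 + \left(20 - 180 - 192 - 576 - 432\right) 137 = -79 - 186320 = -186399$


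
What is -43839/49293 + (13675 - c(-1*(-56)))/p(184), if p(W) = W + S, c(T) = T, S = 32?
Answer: 73539127/1183032 ≈ 62.162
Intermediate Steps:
p(W) = 32 + W (p(W) = W + 32 = 32 + W)
-43839/49293 + (13675 - c(-1*(-56)))/p(184) = -43839/49293 + (13675 - (-1)*(-56))/(32 + 184) = -43839*1/49293 + (13675 - 1*56)/216 = -4871/5477 + (13675 - 56)*(1/216) = -4871/5477 + 13619*(1/216) = -4871/5477 + 13619/216 = 73539127/1183032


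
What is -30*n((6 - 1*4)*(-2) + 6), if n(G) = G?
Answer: -60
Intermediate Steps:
-30*n((6 - 1*4)*(-2) + 6) = -30*((6 - 1*4)*(-2) + 6) = -30*((6 - 4)*(-2) + 6) = -30*(2*(-2) + 6) = -30*(-4 + 6) = -30*2 = -60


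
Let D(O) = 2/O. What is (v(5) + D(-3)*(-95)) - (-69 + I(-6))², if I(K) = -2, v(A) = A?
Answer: -14918/3 ≈ -4972.7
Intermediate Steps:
(v(5) + D(-3)*(-95)) - (-69 + I(-6))² = (5 + (2/(-3))*(-95)) - (-69 - 2)² = (5 + (2*(-⅓))*(-95)) - 1*(-71)² = (5 - ⅔*(-95)) - 1*5041 = (5 + 190/3) - 5041 = 205/3 - 5041 = -14918/3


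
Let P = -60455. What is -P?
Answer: 60455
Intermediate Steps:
-P = -1*(-60455) = 60455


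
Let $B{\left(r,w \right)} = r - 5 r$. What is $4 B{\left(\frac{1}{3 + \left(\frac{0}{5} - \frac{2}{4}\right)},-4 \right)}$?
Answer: $- \frac{32}{5} \approx -6.4$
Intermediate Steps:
$B{\left(r,w \right)} = - 4 r$
$4 B{\left(\frac{1}{3 + \left(\frac{0}{5} - \frac{2}{4}\right)},-4 \right)} = 4 \left(- \frac{4}{3 + \left(\frac{0}{5} - \frac{2}{4}\right)}\right) = 4 \left(- \frac{4}{3 + \left(0 \cdot \frac{1}{5} - \frac{1}{2}\right)}\right) = 4 \left(- \frac{4}{3 + \left(0 - \frac{1}{2}\right)}\right) = 4 \left(- \frac{4}{3 - \frac{1}{2}}\right) = 4 \left(- \frac{4}{\frac{5}{2}}\right) = 4 \left(\left(-4\right) \frac{2}{5}\right) = 4 \left(- \frac{8}{5}\right) = - \frac{32}{5}$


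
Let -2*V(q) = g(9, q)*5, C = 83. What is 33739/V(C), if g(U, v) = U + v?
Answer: -33739/230 ≈ -146.69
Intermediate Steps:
V(q) = -45/2 - 5*q/2 (V(q) = -(9 + q)*5/2 = -(45 + 5*q)/2 = -45/2 - 5*q/2)
33739/V(C) = 33739/(-45/2 - 5/2*83) = 33739/(-45/2 - 415/2) = 33739/(-230) = 33739*(-1/230) = -33739/230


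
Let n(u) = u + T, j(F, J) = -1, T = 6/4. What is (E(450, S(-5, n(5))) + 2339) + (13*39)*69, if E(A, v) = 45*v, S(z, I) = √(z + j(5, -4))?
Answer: 37322 + 45*I*√6 ≈ 37322.0 + 110.23*I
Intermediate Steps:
T = 3/2 (T = 6*(¼) = 3/2 ≈ 1.5000)
n(u) = 3/2 + u (n(u) = u + 3/2 = 3/2 + u)
S(z, I) = √(-1 + z) (S(z, I) = √(z - 1) = √(-1 + z))
(E(450, S(-5, n(5))) + 2339) + (13*39)*69 = (45*√(-1 - 5) + 2339) + (13*39)*69 = (45*√(-6) + 2339) + 507*69 = (45*(I*√6) + 2339) + 34983 = (45*I*√6 + 2339) + 34983 = (2339 + 45*I*√6) + 34983 = 37322 + 45*I*√6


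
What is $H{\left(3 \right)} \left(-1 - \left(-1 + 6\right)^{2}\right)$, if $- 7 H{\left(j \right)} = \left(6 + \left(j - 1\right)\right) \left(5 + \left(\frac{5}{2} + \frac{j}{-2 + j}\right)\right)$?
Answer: $312$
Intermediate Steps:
$H{\left(j \right)} = - \frac{\left(5 + j\right) \left(\frac{15}{2} + \frac{j}{-2 + j}\right)}{7}$ ($H{\left(j \right)} = - \frac{\left(6 + \left(j - 1\right)\right) \left(5 + \left(\frac{5}{2} + \frac{j}{-2 + j}\right)\right)}{7} = - \frac{\left(6 + \left(j - 1\right)\right) \left(5 + \left(5 \cdot \frac{1}{2} + \frac{j}{-2 + j}\right)\right)}{7} = - \frac{\left(6 + \left(-1 + j\right)\right) \left(5 + \left(\frac{5}{2} + \frac{j}{-2 + j}\right)\right)}{7} = - \frac{\left(5 + j\right) \left(\frac{15}{2} + \frac{j}{-2 + j}\right)}{7}$)
$H{\left(3 \right)} \left(-1 - \left(-1 + 6\right)^{2}\right) = \frac{150 - 165 - 17 \cdot 3^{2}}{14 \left(-2 + 3\right)} \left(-1 - \left(-1 + 6\right)^{2}\right) = \frac{150 - 165 - 153}{14 \cdot 1} \left(-1 - 5^{2}\right) = \frac{1}{14} \cdot 1 \left(150 - 165 - 153\right) \left(-1 - 25\right) = \frac{1}{14} \cdot 1 \left(-168\right) \left(-1 - 25\right) = \left(-12\right) \left(-26\right) = 312$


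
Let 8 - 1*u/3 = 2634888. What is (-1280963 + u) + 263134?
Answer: -8922469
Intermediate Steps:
u = -7904640 (u = 24 - 3*2634888 = 24 - 7904664 = -7904640)
(-1280963 + u) + 263134 = (-1280963 - 7904640) + 263134 = -9185603 + 263134 = -8922469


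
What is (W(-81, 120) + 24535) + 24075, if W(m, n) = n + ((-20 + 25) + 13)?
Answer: 48748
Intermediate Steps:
W(m, n) = 18 + n (W(m, n) = n + (5 + 13) = n + 18 = 18 + n)
(W(-81, 120) + 24535) + 24075 = ((18 + 120) + 24535) + 24075 = (138 + 24535) + 24075 = 24673 + 24075 = 48748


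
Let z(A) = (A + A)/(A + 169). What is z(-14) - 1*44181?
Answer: -6848083/155 ≈ -44181.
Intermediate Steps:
z(A) = 2*A/(169 + A) (z(A) = (2*A)/(169 + A) = 2*A/(169 + A))
z(-14) - 1*44181 = 2*(-14)/(169 - 14) - 1*44181 = 2*(-14)/155 - 44181 = 2*(-14)*(1/155) - 44181 = -28/155 - 44181 = -6848083/155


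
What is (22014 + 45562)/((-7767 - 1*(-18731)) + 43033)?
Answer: 67576/53997 ≈ 1.2515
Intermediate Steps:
(22014 + 45562)/((-7767 - 1*(-18731)) + 43033) = 67576/((-7767 + 18731) + 43033) = 67576/(10964 + 43033) = 67576/53997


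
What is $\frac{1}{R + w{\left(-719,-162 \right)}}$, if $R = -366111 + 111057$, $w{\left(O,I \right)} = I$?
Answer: $- \frac{1}{255216} \approx -3.9182 \cdot 10^{-6}$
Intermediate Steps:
$R = -255054$
$\frac{1}{R + w{\left(-719,-162 \right)}} = \frac{1}{-255054 - 162} = \frac{1}{-255216} = - \frac{1}{255216}$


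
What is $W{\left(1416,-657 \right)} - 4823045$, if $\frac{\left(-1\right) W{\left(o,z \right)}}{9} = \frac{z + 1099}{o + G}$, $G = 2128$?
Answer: $- \frac{8546437729}{1772} \approx -4.823 \cdot 10^{6}$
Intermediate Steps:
$W{\left(o,z \right)} = - \frac{9 \left(1099 + z\right)}{2128 + o}$ ($W{\left(o,z \right)} = - 9 \frac{z + 1099}{o + 2128} = - 9 \frac{1099 + z}{2128 + o} = - \frac{9 \left(1099 + z\right)}{2128 + o}$)
$W{\left(1416,-657 \right)} - 4823045 = \frac{9 \left(-1099 - -657\right)}{2128 + 1416} - 4823045 = \frac{9 \left(-1099 + 657\right)}{3544} - 4823045 = 9 \cdot \frac{1}{3544} \left(-442\right) - 4823045 = - \frac{1989}{1772} - 4823045 = - \frac{8546437729}{1772}$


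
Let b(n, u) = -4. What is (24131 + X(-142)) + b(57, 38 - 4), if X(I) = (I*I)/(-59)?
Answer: 1403329/59 ≈ 23785.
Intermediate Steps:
X(I) = -I²/59 (X(I) = I²*(-1/59) = -I²/59)
(24131 + X(-142)) + b(57, 38 - 4) = (24131 - 1/59*(-142)²) - 4 = (24131 - 1/59*20164) - 4 = (24131 - 20164/59) - 4 = 1403565/59 - 4 = 1403329/59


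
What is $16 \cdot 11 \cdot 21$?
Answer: $3696$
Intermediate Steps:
$16 \cdot 11 \cdot 21 = 176 \cdot 21 = 3696$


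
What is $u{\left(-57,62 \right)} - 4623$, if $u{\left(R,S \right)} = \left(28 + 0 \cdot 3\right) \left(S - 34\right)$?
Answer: $-3839$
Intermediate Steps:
$u{\left(R,S \right)} = -952 + 28 S$ ($u{\left(R,S \right)} = \left(28 + 0\right) \left(-34 + S\right) = 28 \left(-34 + S\right) = -952 + 28 S$)
$u{\left(-57,62 \right)} - 4623 = \left(-952 + 28 \cdot 62\right) - 4623 = \left(-952 + 1736\right) - 4623 = 784 - 4623 = -3839$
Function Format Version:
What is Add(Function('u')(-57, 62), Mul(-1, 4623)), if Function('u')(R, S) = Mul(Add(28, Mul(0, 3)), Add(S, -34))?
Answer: -3839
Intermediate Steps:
Function('u')(R, S) = Add(-952, Mul(28, S)) (Function('u')(R, S) = Mul(Add(28, 0), Add(-34, S)) = Mul(28, Add(-34, S)) = Add(-952, Mul(28, S)))
Add(Function('u')(-57, 62), Mul(-1, 4623)) = Add(Add(-952, Mul(28, 62)), Mul(-1, 4623)) = Add(Add(-952, 1736), -4623) = Add(784, -4623) = -3839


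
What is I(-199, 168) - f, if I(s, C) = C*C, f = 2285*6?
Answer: 14514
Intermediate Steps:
f = 13710
I(s, C) = C**2
I(-199, 168) - f = 168**2 - 1*13710 = 28224 - 13710 = 14514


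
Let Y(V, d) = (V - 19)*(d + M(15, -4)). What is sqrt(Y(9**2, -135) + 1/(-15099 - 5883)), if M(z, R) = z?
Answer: I*sqrt(3275417791542)/20982 ≈ 86.255*I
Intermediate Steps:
Y(V, d) = (-19 + V)*(15 + d) (Y(V, d) = (V - 19)*(d + 15) = (-19 + V)*(15 + d))
sqrt(Y(9**2, -135) + 1/(-15099 - 5883)) = sqrt((-285 - 19*(-135) + 15*9**2 + 9**2*(-135)) + 1/(-15099 - 5883)) = sqrt((-285 + 2565 + 15*81 + 81*(-135)) + 1/(-20982)) = sqrt((-285 + 2565 + 1215 - 10935) - 1/20982) = sqrt(-7440 - 1/20982) = sqrt(-156106081/20982) = I*sqrt(3275417791542)/20982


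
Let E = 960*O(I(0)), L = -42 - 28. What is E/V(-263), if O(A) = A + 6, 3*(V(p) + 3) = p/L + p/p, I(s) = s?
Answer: -44800/11 ≈ -4072.7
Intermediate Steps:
L = -70
V(p) = -8/3 - p/210 (V(p) = -3 + (p/(-70) + p/p)/3 = -3 + (p*(-1/70) + 1)/3 = -3 + (-p/70 + 1)/3 = -3 + (1 - p/70)/3 = -3 + (⅓ - p/210) = -8/3 - p/210)
O(A) = 6 + A
E = 5760 (E = 960*(6 + 0) = 960*6 = 5760)
E/V(-263) = 5760/(-8/3 - 1/210*(-263)) = 5760/(-8/3 + 263/210) = 5760/(-99/70) = 5760*(-70/99) = -44800/11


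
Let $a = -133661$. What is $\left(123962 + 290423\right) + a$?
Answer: $280724$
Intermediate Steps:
$\left(123962 + 290423\right) + a = \left(123962 + 290423\right) - 133661 = 414385 - 133661 = 280724$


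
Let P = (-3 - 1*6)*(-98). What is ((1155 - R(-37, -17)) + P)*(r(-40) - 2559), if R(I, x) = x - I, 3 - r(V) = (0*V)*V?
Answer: -5155452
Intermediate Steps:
r(V) = 3 (r(V) = 3 - 0*V*V = 3 - 0*V = 3 - 1*0 = 3 + 0 = 3)
P = 882 (P = (-3 - 6)*(-98) = -9*(-98) = 882)
((1155 - R(-37, -17)) + P)*(r(-40) - 2559) = ((1155 - (-17 - 1*(-37))) + 882)*(3 - 2559) = ((1155 - (-17 + 37)) + 882)*(-2556) = ((1155 - 1*20) + 882)*(-2556) = ((1155 - 20) + 882)*(-2556) = (1135 + 882)*(-2556) = 2017*(-2556) = -5155452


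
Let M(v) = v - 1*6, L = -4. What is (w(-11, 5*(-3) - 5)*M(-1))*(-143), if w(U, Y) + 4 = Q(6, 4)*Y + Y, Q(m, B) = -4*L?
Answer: -344344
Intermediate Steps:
Q(m, B) = 16 (Q(m, B) = -4*(-4) = 16)
M(v) = -6 + v (M(v) = v - 6 = -6 + v)
w(U, Y) = -4 + 17*Y (w(U, Y) = -4 + (16*Y + Y) = -4 + 17*Y)
(w(-11, 5*(-3) - 5)*M(-1))*(-143) = ((-4 + 17*(5*(-3) - 5))*(-6 - 1))*(-143) = ((-4 + 17*(-15 - 5))*(-7))*(-143) = ((-4 + 17*(-20))*(-7))*(-143) = ((-4 - 340)*(-7))*(-143) = -344*(-7)*(-143) = 2408*(-143) = -344344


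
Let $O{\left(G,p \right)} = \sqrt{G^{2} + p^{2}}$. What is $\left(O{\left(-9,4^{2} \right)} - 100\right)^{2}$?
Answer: $\left(100 - \sqrt{337}\right)^{2} \approx 6665.5$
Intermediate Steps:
$\left(O{\left(-9,4^{2} \right)} - 100\right)^{2} = \left(\sqrt{\left(-9\right)^{2} + \left(4^{2}\right)^{2}} - 100\right)^{2} = \left(\sqrt{81 + 16^{2}} - 100\right)^{2} = \left(\sqrt{81 + 256} - 100\right)^{2} = \left(\sqrt{337} - 100\right)^{2} = \left(-100 + \sqrt{337}\right)^{2}$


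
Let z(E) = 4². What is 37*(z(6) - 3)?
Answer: 481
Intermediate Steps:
z(E) = 16
37*(z(6) - 3) = 37*(16 - 3) = 37*13 = 481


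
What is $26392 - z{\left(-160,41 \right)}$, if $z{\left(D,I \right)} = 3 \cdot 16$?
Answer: $26344$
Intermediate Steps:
$z{\left(D,I \right)} = 48$
$26392 - z{\left(-160,41 \right)} = 26392 - 48 = 26344$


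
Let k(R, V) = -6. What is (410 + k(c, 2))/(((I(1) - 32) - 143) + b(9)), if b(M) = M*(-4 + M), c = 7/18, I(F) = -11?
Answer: -404/141 ≈ -2.8652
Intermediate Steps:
c = 7/18 (c = 7*(1/18) = 7/18 ≈ 0.38889)
(410 + k(c, 2))/(((I(1) - 32) - 143) + b(9)) = (410 - 6)/(((-11 - 32) - 143) + 9*(-4 + 9)) = 404/((-43 - 143) + 9*5) = 404/(-186 + 45) = 404/(-141) = 404*(-1/141) = -404/141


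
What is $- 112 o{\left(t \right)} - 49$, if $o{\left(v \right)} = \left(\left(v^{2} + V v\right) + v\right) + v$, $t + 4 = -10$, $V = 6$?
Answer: $-9457$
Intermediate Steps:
$t = -14$ ($t = -4 - 10 = -14$)
$o{\left(v \right)} = v^{2} + 8 v$ ($o{\left(v \right)} = \left(\left(v^{2} + 6 v\right) + v\right) + v = \left(v^{2} + 7 v\right) + v = v^{2} + 8 v$)
$- 112 o{\left(t \right)} - 49 = - 112 \left(- 14 \left(8 - 14\right)\right) - 49 = - 112 \left(\left(-14\right) \left(-6\right)\right) - 49 = \left(-112\right) 84 - 49 = -9408 - 49 = -9457$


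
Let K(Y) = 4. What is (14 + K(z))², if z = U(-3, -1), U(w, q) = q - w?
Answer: 324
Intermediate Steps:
z = 2 (z = -1 - 1*(-3) = -1 + 3 = 2)
(14 + K(z))² = (14 + 4)² = 18² = 324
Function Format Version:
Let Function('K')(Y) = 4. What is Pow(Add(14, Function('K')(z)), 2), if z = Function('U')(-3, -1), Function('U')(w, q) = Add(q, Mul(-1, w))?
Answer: 324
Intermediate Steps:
z = 2 (z = Add(-1, Mul(-1, -3)) = Add(-1, 3) = 2)
Pow(Add(14, Function('K')(z)), 2) = Pow(Add(14, 4), 2) = Pow(18, 2) = 324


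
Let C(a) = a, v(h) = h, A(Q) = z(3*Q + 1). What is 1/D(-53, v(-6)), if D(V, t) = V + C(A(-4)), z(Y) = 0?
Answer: -1/53 ≈ -0.018868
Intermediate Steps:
A(Q) = 0
D(V, t) = V (D(V, t) = V + 0 = V)
1/D(-53, v(-6)) = 1/(-53) = -1/53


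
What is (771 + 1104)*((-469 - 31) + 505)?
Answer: 9375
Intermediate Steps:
(771 + 1104)*((-469 - 31) + 505) = 1875*(-500 + 505) = 1875*5 = 9375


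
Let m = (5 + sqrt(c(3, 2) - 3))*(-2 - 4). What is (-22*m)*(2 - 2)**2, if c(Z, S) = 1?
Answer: 0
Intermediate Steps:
m = -30 - 6*I*sqrt(2) (m = (5 + sqrt(1 - 3))*(-2 - 4) = (5 + sqrt(-2))*(-6) = (5 + I*sqrt(2))*(-6) = -30 - 6*I*sqrt(2) ≈ -30.0 - 8.4853*I)
(-22*m)*(2 - 2)**2 = (-22*(-30 - 6*I*sqrt(2)))*(2 - 2)**2 = (660 + 132*I*sqrt(2))*0**2 = (660 + 132*I*sqrt(2))*0 = 0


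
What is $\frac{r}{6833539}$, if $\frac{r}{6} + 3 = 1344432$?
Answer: $\frac{8066574}{6833539} \approx 1.1804$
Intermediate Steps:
$r = 8066574$ ($r = -18 + 6 \cdot 1344432 = -18 + 8066592 = 8066574$)
$\frac{r}{6833539} = \frac{8066574}{6833539}$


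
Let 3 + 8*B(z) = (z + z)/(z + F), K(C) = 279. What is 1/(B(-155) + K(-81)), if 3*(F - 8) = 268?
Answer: 1384/386547 ≈ 0.0035804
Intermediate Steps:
F = 292/3 (F = 8 + (1/3)*268 = 8 + 268/3 = 292/3 ≈ 97.333)
B(z) = -3/8 + z/(4*(292/3 + z)) (B(z) = -3/8 + ((z + z)/(z + 292/3))/8 = -3/8 + ((2*z)/(292/3 + z))/8 = -3/8 + (2*z/(292/3 + z))/8 = -3/8 + z/(4*(292/3 + z)))
1/(B(-155) + K(-81)) = 1/(3*(-292 - 1*(-155))/(8*(292 + 3*(-155))) + 279) = 1/(3*(-292 + 155)/(8*(292 - 465)) + 279) = 1/((3/8)*(-137)/(-173) + 279) = 1/((3/8)*(-1/173)*(-137) + 279) = 1/(411/1384 + 279) = 1/(386547/1384) = 1384/386547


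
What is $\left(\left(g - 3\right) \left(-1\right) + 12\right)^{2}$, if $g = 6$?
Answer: $81$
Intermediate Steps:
$\left(\left(g - 3\right) \left(-1\right) + 12\right)^{2} = \left(\left(6 - 3\right) \left(-1\right) + 12\right)^{2} = \left(3 \left(-1\right) + 12\right)^{2} = \left(-3 + 12\right)^{2} = 9^{2} = 81$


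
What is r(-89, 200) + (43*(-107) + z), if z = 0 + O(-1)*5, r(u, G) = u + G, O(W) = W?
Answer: -4495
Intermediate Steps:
r(u, G) = G + u
z = -5 (z = 0 - 1*5 = 0 - 5 = -5)
r(-89, 200) + (43*(-107) + z) = (200 - 89) + (43*(-107) - 5) = 111 + (-4601 - 5) = 111 - 4606 = -4495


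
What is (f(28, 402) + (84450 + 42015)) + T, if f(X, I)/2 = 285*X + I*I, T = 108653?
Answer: 574286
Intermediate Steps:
f(X, I) = 2*I**2 + 570*X (f(X, I) = 2*(285*X + I*I) = 2*(285*X + I**2) = 2*(I**2 + 285*X) = 2*I**2 + 570*X)
(f(28, 402) + (84450 + 42015)) + T = ((2*402**2 + 570*28) + (84450 + 42015)) + 108653 = ((2*161604 + 15960) + 126465) + 108653 = ((323208 + 15960) + 126465) + 108653 = (339168 + 126465) + 108653 = 465633 + 108653 = 574286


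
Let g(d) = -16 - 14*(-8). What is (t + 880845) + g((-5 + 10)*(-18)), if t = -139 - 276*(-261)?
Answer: 952838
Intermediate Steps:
t = 71897 (t = -139 + 72036 = 71897)
g(d) = 96 (g(d) = -16 + 112 = 96)
(t + 880845) + g((-5 + 10)*(-18)) = (71897 + 880845) + 96 = 952742 + 96 = 952838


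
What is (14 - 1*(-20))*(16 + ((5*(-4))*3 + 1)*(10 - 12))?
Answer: 4556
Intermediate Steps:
(14 - 1*(-20))*(16 + ((5*(-4))*3 + 1)*(10 - 12)) = (14 + 20)*(16 + (-20*3 + 1)*(-2)) = 34*(16 + (-60 + 1)*(-2)) = 34*(16 - 59*(-2)) = 34*(16 + 118) = 34*134 = 4556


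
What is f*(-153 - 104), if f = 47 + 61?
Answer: -27756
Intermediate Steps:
f = 108
f*(-153 - 104) = 108*(-153 - 104) = 108*(-257) = -27756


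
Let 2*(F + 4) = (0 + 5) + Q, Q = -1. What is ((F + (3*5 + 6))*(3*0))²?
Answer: 0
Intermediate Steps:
F = -2 (F = -4 + ((0 + 5) - 1)/2 = -4 + (5 - 1)/2 = -4 + (½)*4 = -4 + 2 = -2)
((F + (3*5 + 6))*(3*0))² = ((-2 + (3*5 + 6))*(3*0))² = ((-2 + (15 + 6))*0)² = ((-2 + 21)*0)² = (19*0)² = 0² = 0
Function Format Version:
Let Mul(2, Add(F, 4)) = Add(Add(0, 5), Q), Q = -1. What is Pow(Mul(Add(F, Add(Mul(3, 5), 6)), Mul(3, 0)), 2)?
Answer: 0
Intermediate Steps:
F = -2 (F = Add(-4, Mul(Rational(1, 2), Add(Add(0, 5), -1))) = Add(-4, Mul(Rational(1, 2), Add(5, -1))) = Add(-4, Mul(Rational(1, 2), 4)) = Add(-4, 2) = -2)
Pow(Mul(Add(F, Add(Mul(3, 5), 6)), Mul(3, 0)), 2) = Pow(Mul(Add(-2, Add(Mul(3, 5), 6)), Mul(3, 0)), 2) = Pow(Mul(Add(-2, Add(15, 6)), 0), 2) = Pow(Mul(Add(-2, 21), 0), 2) = Pow(Mul(19, 0), 2) = Pow(0, 2) = 0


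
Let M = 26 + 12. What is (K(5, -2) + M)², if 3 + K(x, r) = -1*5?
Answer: 900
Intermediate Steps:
M = 38
K(x, r) = -8 (K(x, r) = -3 - 1*5 = -3 - 5 = -8)
(K(5, -2) + M)² = (-8 + 38)² = 30² = 900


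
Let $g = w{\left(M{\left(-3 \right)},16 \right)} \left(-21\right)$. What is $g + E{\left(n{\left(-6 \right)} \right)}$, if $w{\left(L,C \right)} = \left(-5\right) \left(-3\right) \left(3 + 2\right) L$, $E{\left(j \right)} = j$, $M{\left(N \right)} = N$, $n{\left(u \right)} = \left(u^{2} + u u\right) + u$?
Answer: $4791$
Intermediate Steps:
$n{\left(u \right)} = u + 2 u^{2}$ ($n{\left(u \right)} = \left(u^{2} + u^{2}\right) + u = 2 u^{2} + u = u + 2 u^{2}$)
$w{\left(L,C \right)} = 75 L$ ($w{\left(L,C \right)} = 15 \cdot 5 L = 75 L$)
$g = 4725$ ($g = 75 \left(-3\right) \left(-21\right) = \left(-225\right) \left(-21\right) = 4725$)
$g + E{\left(n{\left(-6 \right)} \right)} = 4725 - 6 \left(1 + 2 \left(-6\right)\right) = 4725 - 6 \left(1 - 12\right) = 4725 - -66 = 4725 + 66 = 4791$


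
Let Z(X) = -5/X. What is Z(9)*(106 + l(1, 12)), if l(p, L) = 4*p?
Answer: -550/9 ≈ -61.111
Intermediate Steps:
Z(9)*(106 + l(1, 12)) = (-5/9)*(106 + 4*1) = (-5*1/9)*(106 + 4) = -5/9*110 = -550/9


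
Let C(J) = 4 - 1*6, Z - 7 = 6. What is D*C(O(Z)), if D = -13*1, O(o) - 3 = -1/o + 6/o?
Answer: 26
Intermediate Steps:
Z = 13 (Z = 7 + 6 = 13)
O(o) = 3 + 5/o (O(o) = 3 + (-1/o + 6/o) = 3 + 5/o)
C(J) = -2 (C(J) = 4 - 6 = -2)
D = -13
D*C(O(Z)) = -13*(-2) = 26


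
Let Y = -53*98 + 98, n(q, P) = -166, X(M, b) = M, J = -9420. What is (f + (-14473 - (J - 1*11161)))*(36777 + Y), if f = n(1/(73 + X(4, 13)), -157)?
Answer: 188248502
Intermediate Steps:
f = -166
Y = -5096 (Y = -5194 + 98 = -5096)
(f + (-14473 - (J - 1*11161)))*(36777 + Y) = (-166 + (-14473 - (-9420 - 1*11161)))*(36777 - 5096) = (-166 + (-14473 - (-9420 - 11161)))*31681 = (-166 + (-14473 - 1*(-20581)))*31681 = (-166 + (-14473 + 20581))*31681 = (-166 + 6108)*31681 = 5942*31681 = 188248502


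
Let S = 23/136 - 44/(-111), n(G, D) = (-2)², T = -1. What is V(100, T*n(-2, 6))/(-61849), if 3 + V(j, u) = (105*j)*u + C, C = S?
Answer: 634068751/933672504 ≈ 0.67911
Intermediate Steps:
n(G, D) = 4
S = 8537/15096 (S = 23*(1/136) - 44*(-1/111) = 23/136 + 44/111 = 8537/15096 ≈ 0.56551)
C = 8537/15096 ≈ 0.56551
V(j, u) = -36751/15096 + 105*j*u (V(j, u) = -3 + ((105*j)*u + 8537/15096) = -3 + (105*j*u + 8537/15096) = -3 + (8537/15096 + 105*j*u) = -36751/15096 + 105*j*u)
V(100, T*n(-2, 6))/(-61849) = (-36751/15096 + 105*100*(-1*4))/(-61849) = (-36751/15096 + 105*100*(-4))*(-1/61849) = (-36751/15096 - 42000)*(-1/61849) = -634068751/15096*(-1/61849) = 634068751/933672504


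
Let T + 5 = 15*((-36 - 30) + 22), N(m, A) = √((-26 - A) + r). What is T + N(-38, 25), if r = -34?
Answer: -665 + I*√85 ≈ -665.0 + 9.2195*I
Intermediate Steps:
N(m, A) = √(-60 - A) (N(m, A) = √((-26 - A) - 34) = √(-60 - A))
T = -665 (T = -5 + 15*((-36 - 30) + 22) = -5 + 15*(-66 + 22) = -5 + 15*(-44) = -5 - 660 = -665)
T + N(-38, 25) = -665 + √(-60 - 1*25) = -665 + √(-60 - 25) = -665 + √(-85) = -665 + I*√85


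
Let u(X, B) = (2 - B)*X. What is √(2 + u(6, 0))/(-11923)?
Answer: -√14/11923 ≈ -0.00031382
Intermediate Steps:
u(X, B) = X*(2 - B)
√(2 + u(6, 0))/(-11923) = √(2 + 6*(2 - 1*0))/(-11923) = -√(2 + 6*(2 + 0))/11923 = -√(2 + 6*2)/11923 = -√(2 + 12)/11923 = -√14/11923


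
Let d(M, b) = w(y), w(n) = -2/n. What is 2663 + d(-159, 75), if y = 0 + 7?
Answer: 18639/7 ≈ 2662.7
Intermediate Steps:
y = 7
d(M, b) = -2/7
2663 + d(-159, 75) = 2663 - 2/7 = 18639/7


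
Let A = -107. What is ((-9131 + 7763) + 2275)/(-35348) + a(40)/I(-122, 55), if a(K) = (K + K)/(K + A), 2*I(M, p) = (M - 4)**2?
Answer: -242606081/9399846204 ≈ -0.025810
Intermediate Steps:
I(M, p) = (-4 + M)**2/2 (I(M, p) = (M - 4)**2/2 = (-4 + M)**2/2)
a(K) = 2*K/(-107 + K) (a(K) = (K + K)/(K - 107) = (2*K)/(-107 + K) = 2*K/(-107 + K))
((-9131 + 7763) + 2275)/(-35348) + a(40)/I(-122, 55) = ((-9131 + 7763) + 2275)/(-35348) + (2*40/(-107 + 40))/(((-4 - 122)**2/2)) = (-1368 + 2275)*(-1/35348) + (2*40/(-67))/(((1/2)*(-126)**2)) = 907*(-1/35348) + (2*40*(-1/67))/(((1/2)*15876)) = -907/35348 - 80/67/7938 = -907/35348 - 80/67*1/7938 = -907/35348 - 40/265923 = -242606081/9399846204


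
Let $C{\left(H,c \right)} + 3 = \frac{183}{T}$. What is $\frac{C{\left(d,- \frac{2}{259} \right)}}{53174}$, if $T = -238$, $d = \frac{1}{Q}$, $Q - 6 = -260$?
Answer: $- \frac{897}{12655412} \approx -7.0879 \cdot 10^{-5}$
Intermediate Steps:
$Q = -254$ ($Q = 6 - 260 = -254$)
$d = - \frac{1}{254}$ ($d = \frac{1}{-254} = - \frac{1}{254} \approx -0.003937$)
$C{\left(H,c \right)} = - \frac{897}{238}$ ($C{\left(H,c \right)} = -3 + \frac{183}{-238} = -3 + 183 \left(- \frac{1}{238}\right) = -3 - \frac{183}{238} = - \frac{897}{238}$)
$\frac{C{\left(d,- \frac{2}{259} \right)}}{53174} = - \frac{897}{238 \cdot 53174} = \left(- \frac{897}{238}\right) \frac{1}{53174} = - \frac{897}{12655412}$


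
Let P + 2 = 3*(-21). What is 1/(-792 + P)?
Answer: -1/857 ≈ -0.0011669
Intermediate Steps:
P = -65 (P = -2 + 3*(-21) = -2 - 63 = -65)
1/(-792 + P) = 1/(-792 - 65) = 1/(-857) = -1/857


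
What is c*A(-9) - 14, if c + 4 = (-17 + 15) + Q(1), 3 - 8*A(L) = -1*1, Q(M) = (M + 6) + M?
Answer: -13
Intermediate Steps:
Q(M) = 6 + 2*M (Q(M) = (6 + M) + M = 6 + 2*M)
A(L) = ½ (A(L) = 3/8 - (-1)/8 = 3/8 - ⅛*(-1) = 3/8 + ⅛ = ½)
c = 2 (c = -4 + ((-17 + 15) + (6 + 2*1)) = -4 + (-2 + (6 + 2)) = -4 + (-2 + 8) = -4 + 6 = 2)
c*A(-9) - 14 = 2*(½) - 14 = 1 - 14 = -13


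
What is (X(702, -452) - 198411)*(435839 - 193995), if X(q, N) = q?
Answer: -47814735396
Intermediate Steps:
(X(702, -452) - 198411)*(435839 - 193995) = (702 - 198411)*(435839 - 193995) = -197709*241844 = -47814735396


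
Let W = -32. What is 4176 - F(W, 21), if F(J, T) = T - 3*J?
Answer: 4059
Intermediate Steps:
4176 - F(W, 21) = 4176 - (21 - 3*(-32)) = 4176 - (21 + 96) = 4176 - 1*117 = 4176 - 117 = 4059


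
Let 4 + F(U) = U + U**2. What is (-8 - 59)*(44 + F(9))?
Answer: -8710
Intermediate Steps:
F(U) = -4 + U + U**2 (F(U) = -4 + (U + U**2) = -4 + U + U**2)
(-8 - 59)*(44 + F(9)) = (-8 - 59)*(44 + (-4 + 9 + 9**2)) = -67*(44 + (-4 + 9 + 81)) = -67*(44 + 86) = -67*130 = -8710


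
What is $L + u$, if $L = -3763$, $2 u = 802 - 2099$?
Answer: $- \frac{8823}{2} \approx -4411.5$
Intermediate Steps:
$u = - \frac{1297}{2}$ ($u = \frac{802 - 2099}{2} = \frac{1}{2} \left(-1297\right) = - \frac{1297}{2} \approx -648.5$)
$L + u = -3763 - \frac{1297}{2} = - \frac{8823}{2}$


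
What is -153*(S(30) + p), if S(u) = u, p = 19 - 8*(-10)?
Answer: -19737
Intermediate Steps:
p = 99 (p = 19 + 80 = 99)
-153*(S(30) + p) = -153*(30 + 99) = -153*129 = -19737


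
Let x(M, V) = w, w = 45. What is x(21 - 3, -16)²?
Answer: 2025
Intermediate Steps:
x(M, V) = 45
x(21 - 3, -16)² = 45² = 2025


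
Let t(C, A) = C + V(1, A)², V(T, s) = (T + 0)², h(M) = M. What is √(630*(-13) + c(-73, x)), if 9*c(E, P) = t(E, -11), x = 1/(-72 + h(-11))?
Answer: I*√8198 ≈ 90.543*I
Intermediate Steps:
V(T, s) = T²
x = -1/83 (x = 1/(-72 - 11) = 1/(-83) = -1/83 ≈ -0.012048)
t(C, A) = 1 + C (t(C, A) = C + (1²)² = C + 1² = C + 1 = 1 + C)
c(E, P) = ⅑ + E/9 (c(E, P) = (1 + E)/9 = ⅑ + E/9)
√(630*(-13) + c(-73, x)) = √(630*(-13) + (⅑ + (⅑)*(-73))) = √(-8190 + (⅑ - 73/9)) = √(-8190 - 8) = √(-8198) = I*√8198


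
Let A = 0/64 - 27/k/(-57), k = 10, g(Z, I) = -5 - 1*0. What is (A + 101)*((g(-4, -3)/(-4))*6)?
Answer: 57597/76 ≈ 757.86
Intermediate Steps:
g(Z, I) = -5 (g(Z, I) = -5 + 0 = -5)
A = 9/190 (A = 0/64 - 27/10/(-57) = 0*(1/64) - 27*⅒*(-1/57) = 0 - 27/10*(-1/57) = 0 + 9/190 = 9/190 ≈ 0.047368)
(A + 101)*((g(-4, -3)/(-4))*6) = (9/190 + 101)*(-5/(-4)*6) = 19199*(-5*(-¼)*6)/190 = 19199*((5/4)*6)/190 = (19199/190)*(15/2) = 57597/76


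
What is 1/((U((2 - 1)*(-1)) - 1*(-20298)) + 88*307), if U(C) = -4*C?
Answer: 1/47318 ≈ 2.1134e-5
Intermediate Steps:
1/((U((2 - 1)*(-1)) - 1*(-20298)) + 88*307) = 1/((-4*(2 - 1)*(-1) - 1*(-20298)) + 88*307) = 1/((-4*(-1) + 20298) + 27016) = 1/((4 + 20298) + 27016) = 1/(20302 + 27016) = 1/47318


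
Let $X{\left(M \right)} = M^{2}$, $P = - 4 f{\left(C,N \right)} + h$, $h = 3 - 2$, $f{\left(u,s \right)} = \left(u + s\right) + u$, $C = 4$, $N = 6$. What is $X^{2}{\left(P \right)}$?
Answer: $9150625$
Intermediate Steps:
$f{\left(u,s \right)} = s + 2 u$ ($f{\left(u,s \right)} = \left(s + u\right) + u = s + 2 u$)
$h = 1$ ($h = 3 - 2 = 1$)
$P = -55$ ($P = - 4 \left(6 + 2 \cdot 4\right) + 1 = - 4 \left(6 + 8\right) + 1 = \left(-4\right) 14 + 1 = -56 + 1 = -55$)
$X^{2}{\left(P \right)} = \left(\left(-55\right)^{2}\right)^{2} = 3025^{2} = 9150625$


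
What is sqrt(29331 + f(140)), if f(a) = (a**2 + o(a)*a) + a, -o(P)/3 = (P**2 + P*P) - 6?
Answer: 3*I*sqrt(1823601) ≈ 4051.2*I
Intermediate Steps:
o(P) = 18 - 6*P**2 (o(P) = -3*((P**2 + P*P) - 6) = -3*((P**2 + P**2) - 6) = -3*(2*P**2 - 6) = -3*(-6 + 2*P**2) = 18 - 6*P**2)
f(a) = a + a**2 + a*(18 - 6*a**2) (f(a) = (a**2 + (18 - 6*a**2)*a) + a = (a**2 + a*(18 - 6*a**2)) + a = a + a**2 + a*(18 - 6*a**2))
sqrt(29331 + f(140)) = sqrt(29331 + 140*(19 + 140 - 6*140**2)) = sqrt(29331 + 140*(19 + 140 - 6*19600)) = sqrt(29331 + 140*(19 + 140 - 117600)) = sqrt(29331 + 140*(-117441)) = sqrt(29331 - 16441740) = sqrt(-16412409) = 3*I*sqrt(1823601)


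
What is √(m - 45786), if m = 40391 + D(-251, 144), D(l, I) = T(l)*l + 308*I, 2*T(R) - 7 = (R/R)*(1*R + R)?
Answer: √404318/2 ≈ 317.93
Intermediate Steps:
T(R) = 7/2 + R (T(R) = 7/2 + ((R/R)*(1*R + R))/2 = 7/2 + (1*(R + R))/2 = 7/2 + (1*(2*R))/2 = 7/2 + (2*R)/2 = 7/2 + R)
D(l, I) = 308*I + l*(7/2 + l) (D(l, I) = (7/2 + l)*l + 308*I = l*(7/2 + l) + 308*I = 308*I + l*(7/2 + l))
m = 293731/2 (m = 40391 + (308*144 + (½)*(-251)*(7 + 2*(-251))) = 40391 + (44352 + (½)*(-251)*(7 - 502)) = 40391 + (44352 + (½)*(-251)*(-495)) = 40391 + (44352 + 124245/2) = 40391 + 212949/2 = 293731/2 ≈ 1.4687e+5)
√(m - 45786) = √(293731/2 - 45786) = √(202159/2) = √404318/2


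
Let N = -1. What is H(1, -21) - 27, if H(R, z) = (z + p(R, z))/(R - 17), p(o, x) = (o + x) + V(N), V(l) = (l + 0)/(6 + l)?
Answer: -977/40 ≈ -24.425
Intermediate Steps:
V(l) = l/(6 + l)
p(o, x) = -⅕ + o + x (p(o, x) = (o + x) - 1/(6 - 1) = (o + x) - 1/5 = (o + x) - 1*⅕ = (o + x) - ⅕ = -⅕ + o + x)
H(R, z) = (-⅕ + R + 2*z)/(-17 + R) (H(R, z) = (z + (-⅕ + R + z))/(R - 17) = (-⅕ + R + 2*z)/(-17 + R))
H(1, -21) - 27 = (-⅕ + 1 + 2*(-21))/(-17 + 1) - 27 = (-⅕ + 1 - 42)/(-16) - 27 = -1/16*(-206/5) - 27 = 103/40 - 27 = -977/40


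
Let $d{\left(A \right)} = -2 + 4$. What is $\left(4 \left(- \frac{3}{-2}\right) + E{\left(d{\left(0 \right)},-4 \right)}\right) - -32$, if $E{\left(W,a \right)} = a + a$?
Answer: $30$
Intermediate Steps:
$d{\left(A \right)} = 2$
$E{\left(W,a \right)} = 2 a$
$\left(4 \left(- \frac{3}{-2}\right) + E{\left(d{\left(0 \right)},-4 \right)}\right) - -32 = \left(4 \left(- \frac{3}{-2}\right) + 2 \left(-4\right)\right) - -32 = \left(4 \left(\left(-3\right) \left(- \frac{1}{2}\right)\right) - 8\right) + 32 = \left(4 \cdot \frac{3}{2} - 8\right) + 32 = \left(6 - 8\right) + 32 = -2 + 32 = 30$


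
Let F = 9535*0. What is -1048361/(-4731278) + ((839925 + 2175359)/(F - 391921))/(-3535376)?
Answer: 181576348677023101/819450310224803036 ≈ 0.22158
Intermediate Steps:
F = 0
-1048361/(-4731278) + ((839925 + 2175359)/(F - 391921))/(-3535376) = -1048361/(-4731278) + ((839925 + 2175359)/(0 - 391921))/(-3535376) = -1048361*(-1/4731278) + (3015284/(-391921))*(-1/3535376) = 1048361/4731278 + (3015284*(-1/391921))*(-1/3535376) = 1048361/4731278 - 3015284/391921*(-1/3535376) = 1048361/4731278 + 753821/346397024324 = 181576348677023101/819450310224803036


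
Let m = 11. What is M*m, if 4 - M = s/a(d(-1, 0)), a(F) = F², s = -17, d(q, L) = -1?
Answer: 231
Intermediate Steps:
M = 21 (M = 4 - (-17)/((-1)²) = 4 - (-17)/1 = 4 - (-17) = 4 - 1*(-17) = 4 + 17 = 21)
M*m = 21*11 = 231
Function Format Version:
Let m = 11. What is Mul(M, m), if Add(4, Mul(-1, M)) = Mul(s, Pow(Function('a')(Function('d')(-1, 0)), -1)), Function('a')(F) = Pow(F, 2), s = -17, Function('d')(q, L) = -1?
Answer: 231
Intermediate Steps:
M = 21 (M = Add(4, Mul(-1, Mul(-17, Pow(Pow(-1, 2), -1)))) = Add(4, Mul(-1, Mul(-17, Pow(1, -1)))) = Add(4, Mul(-1, Mul(-17, 1))) = Add(4, Mul(-1, -17)) = Add(4, 17) = 21)
Mul(M, m) = Mul(21, 11) = 231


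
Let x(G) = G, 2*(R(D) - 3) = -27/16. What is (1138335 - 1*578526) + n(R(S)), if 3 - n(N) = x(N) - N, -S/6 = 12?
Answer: 559812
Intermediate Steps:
S = -72 (S = -6*12 = -72)
R(D) = 69/32 (R(D) = 3 + (-27/16)/2 = 3 + (-27*1/16)/2 = 3 + (½)*(-27/16) = 3 - 27/32 = 69/32)
n(N) = 3 (n(N) = 3 - (N - N) = 3 - 1*0 = 3 + 0 = 3)
(1138335 - 1*578526) + n(R(S)) = (1138335 - 1*578526) + 3 = (1138335 - 578526) + 3 = 559809 + 3 = 559812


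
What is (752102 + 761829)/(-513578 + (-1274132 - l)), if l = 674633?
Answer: -1513931/2462343 ≈ -0.61483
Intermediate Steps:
(752102 + 761829)/(-513578 + (-1274132 - l)) = (752102 + 761829)/(-513578 + (-1274132 - 1*674633)) = 1513931/(-513578 + (-1274132 - 674633)) = 1513931/(-513578 - 1948765) = 1513931/(-2462343) = 1513931*(-1/2462343) = -1513931/2462343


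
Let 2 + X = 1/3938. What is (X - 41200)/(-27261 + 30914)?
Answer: -162253475/14385514 ≈ -11.279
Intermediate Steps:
X = -7875/3938 (X = -2 + 1/3938 = -7875/3938 ≈ -1.9997)
(X - 41200)/(-27261 + 30914) = (-7875/3938 - 41200)/(-27261 + 30914) = -162253475/3938/3653 = -162253475/3938*1/3653 = -162253475/14385514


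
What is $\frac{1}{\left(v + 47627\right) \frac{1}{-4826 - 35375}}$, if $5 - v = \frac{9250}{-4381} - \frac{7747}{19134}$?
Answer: $- \frac{3369891196854}{3993013533235} \approx -0.84395$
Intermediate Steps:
$v = \frac{630059377}{83826054}$ ($v = 5 - \left(\frac{9250}{-4381} - \frac{7747}{19134}\right) = 5 - \left(9250 \left(- \frac{1}{4381}\right) - \frac{7747}{19134}\right) = 5 - \left(- \frac{9250}{4381} - \frac{7747}{19134}\right) = 5 - - \frac{210929107}{83826054} = 5 + \frac{210929107}{83826054} = \frac{630059377}{83826054} \approx 7.5163$)
$\frac{1}{\left(v + 47627\right) \frac{1}{-4826 - 35375}} = \frac{1}{\left(\frac{630059377}{83826054} + 47627\right) \frac{1}{-4826 - 35375}} = \frac{1}{\frac{3993013533235}{83826054} \frac{1}{-40201}} = \frac{1}{\frac{3993013533235}{83826054} \left(- \frac{1}{40201}\right)} = \frac{1}{- \frac{3993013533235}{3369891196854}} = - \frac{3369891196854}{3993013533235}$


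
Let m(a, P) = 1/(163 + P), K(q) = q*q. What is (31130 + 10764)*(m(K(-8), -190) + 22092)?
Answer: 24989058802/27 ≈ 9.2552e+8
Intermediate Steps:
K(q) = q²
(31130 + 10764)*(m(K(-8), -190) + 22092) = (31130 + 10764)*(1/(163 - 190) + 22092) = 41894*(1/(-27) + 22092) = 41894*(-1/27 + 22092) = 41894*(596483/27) = 24989058802/27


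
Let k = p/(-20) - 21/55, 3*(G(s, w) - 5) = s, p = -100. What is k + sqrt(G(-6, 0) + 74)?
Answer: 254/55 + sqrt(77) ≈ 13.393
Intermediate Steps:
G(s, w) = 5 + s/3
k = 254/55 (k = -100/(-20) - 21/55 = -100*(-1/20) - 21*1/55 = 5 - 21/55 = 254/55 ≈ 4.6182)
k + sqrt(G(-6, 0) + 74) = 254/55 + sqrt((5 + (1/3)*(-6)) + 74) = 254/55 + sqrt((5 - 2) + 74) = 254/55 + sqrt(3 + 74) = 254/55 + sqrt(77)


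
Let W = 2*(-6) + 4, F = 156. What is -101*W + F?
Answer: 964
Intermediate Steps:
W = -8 (W = -12 + 4 = -8)
-101*W + F = -101*(-8) + 156 = 808 + 156 = 964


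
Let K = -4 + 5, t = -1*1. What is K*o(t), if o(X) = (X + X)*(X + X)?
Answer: 4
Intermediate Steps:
t = -1
K = 1
o(X) = 4*X**2 (o(X) = (2*X)*(2*X) = 4*X**2)
K*o(t) = 1*(4*(-1)**2) = 1*(4*1) = 1*4 = 4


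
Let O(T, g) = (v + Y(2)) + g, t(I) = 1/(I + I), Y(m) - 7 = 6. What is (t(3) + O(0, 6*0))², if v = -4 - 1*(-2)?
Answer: 4489/36 ≈ 124.69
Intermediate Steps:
Y(m) = 13 (Y(m) = 7 + 6 = 13)
t(I) = 1/(2*I)
v = -2 (v = -4 + 2 = -2)
O(T, g) = 11 + g (O(T, g) = (-2 + 13) + g = 11 + g)
(t(3) + O(0, 6*0))² = ((½)/3 + (11 + 6*0))² = ((½)*(⅓) + (11 + 0))² = (⅙ + 11)² = (67/6)² = 4489/36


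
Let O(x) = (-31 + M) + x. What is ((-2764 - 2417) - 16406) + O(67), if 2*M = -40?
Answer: -21571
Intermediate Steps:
M = -20 (M = (½)*(-40) = -20)
O(x) = -51 + x (O(x) = (-31 - 20) + x = -51 + x)
((-2764 - 2417) - 16406) + O(67) = ((-2764 - 2417) - 16406) + (-51 + 67) = (-5181 - 16406) + 16 = -21587 + 16 = -21571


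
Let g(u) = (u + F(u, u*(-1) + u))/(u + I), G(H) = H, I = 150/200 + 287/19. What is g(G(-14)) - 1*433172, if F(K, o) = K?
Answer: -61079380/141 ≈ -4.3319e+5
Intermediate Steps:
I = 1205/76 (I = 150*(1/200) + 287*(1/19) = ¾ + 287/19 = 1205/76 ≈ 15.855)
g(u) = 2*u/(1205/76 + u) (g(u) = (u + u)/(u + 1205/76) = (2*u)/(1205/76 + u) = 2*u/(1205/76 + u))
g(G(-14)) - 1*433172 = 152*(-14)/(1205 + 76*(-14)) - 1*433172 = 152*(-14)/(1205 - 1064) - 433172 = 152*(-14)/141 - 433172 = 152*(-14)*(1/141) - 433172 = -2128/141 - 433172 = -61079380/141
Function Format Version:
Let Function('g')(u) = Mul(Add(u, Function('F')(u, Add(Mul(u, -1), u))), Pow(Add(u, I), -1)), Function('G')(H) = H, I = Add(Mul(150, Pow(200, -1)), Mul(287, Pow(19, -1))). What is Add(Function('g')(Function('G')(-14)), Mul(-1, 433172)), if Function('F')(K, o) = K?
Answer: Rational(-61079380, 141) ≈ -4.3319e+5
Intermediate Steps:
I = Rational(1205, 76) (I = Add(Mul(150, Rational(1, 200)), Mul(287, Rational(1, 19))) = Add(Rational(3, 4), Rational(287, 19)) = Rational(1205, 76) ≈ 15.855)
Function('g')(u) = Mul(2, u, Pow(Add(Rational(1205, 76), u), -1)) (Function('g')(u) = Mul(Add(u, u), Pow(Add(u, Rational(1205, 76)), -1)) = Mul(Mul(2, u), Pow(Add(Rational(1205, 76), u), -1)) = Mul(2, u, Pow(Add(Rational(1205, 76), u), -1)))
Add(Function('g')(Function('G')(-14)), Mul(-1, 433172)) = Add(Mul(152, -14, Pow(Add(1205, Mul(76, -14)), -1)), Mul(-1, 433172)) = Add(Mul(152, -14, Pow(Add(1205, -1064), -1)), -433172) = Add(Mul(152, -14, Pow(141, -1)), -433172) = Add(Mul(152, -14, Rational(1, 141)), -433172) = Add(Rational(-2128, 141), -433172) = Rational(-61079380, 141)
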